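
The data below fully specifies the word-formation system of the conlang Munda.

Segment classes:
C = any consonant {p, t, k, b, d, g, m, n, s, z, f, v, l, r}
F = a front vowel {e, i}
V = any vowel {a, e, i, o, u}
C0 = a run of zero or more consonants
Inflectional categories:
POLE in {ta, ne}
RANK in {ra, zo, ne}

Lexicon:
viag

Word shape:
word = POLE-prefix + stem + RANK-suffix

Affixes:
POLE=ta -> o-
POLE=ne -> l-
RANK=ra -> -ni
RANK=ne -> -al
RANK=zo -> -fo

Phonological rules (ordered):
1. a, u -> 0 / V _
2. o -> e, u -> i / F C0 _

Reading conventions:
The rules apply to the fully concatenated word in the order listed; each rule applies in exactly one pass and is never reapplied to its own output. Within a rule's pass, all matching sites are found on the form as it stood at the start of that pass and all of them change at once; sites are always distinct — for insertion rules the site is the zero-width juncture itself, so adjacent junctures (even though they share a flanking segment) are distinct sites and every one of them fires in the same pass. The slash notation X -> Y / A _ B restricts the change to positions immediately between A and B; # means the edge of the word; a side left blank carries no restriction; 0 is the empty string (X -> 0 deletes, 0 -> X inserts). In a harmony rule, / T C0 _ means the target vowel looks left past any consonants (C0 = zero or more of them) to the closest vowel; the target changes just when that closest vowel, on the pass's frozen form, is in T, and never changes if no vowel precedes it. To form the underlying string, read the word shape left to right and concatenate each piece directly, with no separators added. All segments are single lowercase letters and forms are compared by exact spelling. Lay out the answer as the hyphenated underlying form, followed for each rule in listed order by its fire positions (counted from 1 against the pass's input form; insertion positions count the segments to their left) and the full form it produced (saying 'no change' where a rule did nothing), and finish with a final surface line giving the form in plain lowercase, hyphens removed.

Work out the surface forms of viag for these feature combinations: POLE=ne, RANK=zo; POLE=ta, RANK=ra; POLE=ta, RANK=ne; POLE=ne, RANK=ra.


cell POLE=ne, RANK=zo:
underlying: l-viag-fo
1. a, u -> 0 / V _: fires at position(s) 4: lvigfo
2. o -> e, u -> i / F C0 _: fires at position(s) 6: lvigfe
surface: lvigfe

cell POLE=ta, RANK=ra:
underlying: o-viag-ni
1. a, u -> 0 / V _: fires at position(s) 4: ovigni
2. o -> e, u -> i / F C0 _: no change
surface: ovigni

cell POLE=ta, RANK=ne:
underlying: o-viag-al
1. a, u -> 0 / V _: fires at position(s) 4: ovigal
2. o -> e, u -> i / F C0 _: no change
surface: ovigal

cell POLE=ne, RANK=ra:
underlying: l-viag-ni
1. a, u -> 0 / V _: fires at position(s) 4: lvigni
2. o -> e, u -> i / F C0 _: no change
surface: lvigni


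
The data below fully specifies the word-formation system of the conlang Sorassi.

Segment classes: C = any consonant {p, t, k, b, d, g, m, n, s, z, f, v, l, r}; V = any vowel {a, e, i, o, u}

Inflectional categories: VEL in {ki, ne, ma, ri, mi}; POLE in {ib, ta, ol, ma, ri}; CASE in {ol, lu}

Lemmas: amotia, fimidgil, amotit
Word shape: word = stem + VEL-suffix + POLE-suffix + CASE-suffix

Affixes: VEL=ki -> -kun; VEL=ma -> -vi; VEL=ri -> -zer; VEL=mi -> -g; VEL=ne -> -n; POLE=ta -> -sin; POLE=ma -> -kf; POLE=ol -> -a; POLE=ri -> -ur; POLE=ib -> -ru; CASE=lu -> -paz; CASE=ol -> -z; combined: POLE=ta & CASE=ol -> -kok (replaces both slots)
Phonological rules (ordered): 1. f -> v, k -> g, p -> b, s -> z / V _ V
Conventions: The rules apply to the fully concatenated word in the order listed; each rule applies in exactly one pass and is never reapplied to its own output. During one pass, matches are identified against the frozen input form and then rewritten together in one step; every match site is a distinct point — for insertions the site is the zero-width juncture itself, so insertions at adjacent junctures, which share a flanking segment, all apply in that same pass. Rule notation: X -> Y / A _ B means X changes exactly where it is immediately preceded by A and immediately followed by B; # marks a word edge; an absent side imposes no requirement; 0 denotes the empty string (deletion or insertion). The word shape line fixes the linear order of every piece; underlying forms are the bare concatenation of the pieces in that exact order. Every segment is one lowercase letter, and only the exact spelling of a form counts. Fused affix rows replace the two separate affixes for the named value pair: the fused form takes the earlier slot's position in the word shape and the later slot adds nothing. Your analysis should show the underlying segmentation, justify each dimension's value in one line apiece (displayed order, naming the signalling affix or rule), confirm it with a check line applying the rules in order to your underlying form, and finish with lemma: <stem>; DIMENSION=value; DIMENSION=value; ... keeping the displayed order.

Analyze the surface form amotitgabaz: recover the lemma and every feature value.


underlying: amotit-g-a-paz
VEL=mi - signalled by the affix -g
POLE=ol - signalled by the affix -a
CASE=lu - signalled by the affix -paz
check: amotitgapaz -> amotitgabaz
lemma: amotit; VEL=mi; POLE=ol; CASE=lu


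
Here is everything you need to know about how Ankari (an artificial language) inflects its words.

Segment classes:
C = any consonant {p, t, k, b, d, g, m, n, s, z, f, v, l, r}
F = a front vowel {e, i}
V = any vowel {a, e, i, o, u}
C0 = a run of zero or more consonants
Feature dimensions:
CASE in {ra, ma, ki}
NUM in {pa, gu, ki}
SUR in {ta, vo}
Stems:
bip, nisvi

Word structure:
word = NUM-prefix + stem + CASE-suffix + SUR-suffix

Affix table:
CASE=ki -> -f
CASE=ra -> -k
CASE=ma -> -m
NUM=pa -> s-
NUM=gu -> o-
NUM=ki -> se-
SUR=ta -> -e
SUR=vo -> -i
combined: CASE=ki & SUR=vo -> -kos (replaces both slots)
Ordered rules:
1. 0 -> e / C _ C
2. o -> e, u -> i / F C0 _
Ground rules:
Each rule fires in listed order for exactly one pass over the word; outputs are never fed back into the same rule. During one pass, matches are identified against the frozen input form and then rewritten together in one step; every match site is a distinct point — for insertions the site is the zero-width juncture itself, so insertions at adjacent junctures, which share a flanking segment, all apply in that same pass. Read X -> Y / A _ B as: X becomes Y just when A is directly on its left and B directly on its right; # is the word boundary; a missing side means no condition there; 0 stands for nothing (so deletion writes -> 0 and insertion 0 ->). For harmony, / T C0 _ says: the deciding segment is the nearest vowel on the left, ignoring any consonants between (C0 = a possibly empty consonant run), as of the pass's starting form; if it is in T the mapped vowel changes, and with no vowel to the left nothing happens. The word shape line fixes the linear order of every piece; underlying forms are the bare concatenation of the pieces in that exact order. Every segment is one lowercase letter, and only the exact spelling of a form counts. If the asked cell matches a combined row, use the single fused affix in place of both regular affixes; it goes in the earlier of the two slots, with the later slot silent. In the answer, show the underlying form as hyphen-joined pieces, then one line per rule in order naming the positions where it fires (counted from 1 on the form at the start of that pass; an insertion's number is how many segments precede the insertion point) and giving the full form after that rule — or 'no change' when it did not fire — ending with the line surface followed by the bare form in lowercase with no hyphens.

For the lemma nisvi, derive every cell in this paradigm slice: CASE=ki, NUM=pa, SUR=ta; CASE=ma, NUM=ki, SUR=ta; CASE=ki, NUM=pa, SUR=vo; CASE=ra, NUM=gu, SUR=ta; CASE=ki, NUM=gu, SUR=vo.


cell CASE=ki, NUM=pa, SUR=ta:
underlying: s-nisvi-f-e
1. 0 -> e / C _ C: inserts after position(s) 1, 4: senisevife
2. o -> e, u -> i / F C0 _: no change
surface: senisevife

cell CASE=ma, NUM=ki, SUR=ta:
underlying: se-nisvi-m-e
1. 0 -> e / C _ C: inserts after position(s) 5: senisevime
2. o -> e, u -> i / F C0 _: no change
surface: senisevime

cell CASE=ki, NUM=pa, SUR=vo:
underlying: s-nisvi-kos
1. 0 -> e / C _ C: inserts after position(s) 1, 4: senisevikos
2. o -> e, u -> i / F C0 _: fires at position(s) 10: senisevikes
surface: senisevikes

cell CASE=ra, NUM=gu, SUR=ta:
underlying: o-nisvi-k-e
1. 0 -> e / C _ C: inserts after position(s) 4: onisevike
2. o -> e, u -> i / F C0 _: no change
surface: onisevike

cell CASE=ki, NUM=gu, SUR=vo:
underlying: o-nisvi-kos
1. 0 -> e / C _ C: inserts after position(s) 4: onisevikos
2. o -> e, u -> i / F C0 _: fires at position(s) 9: onisevikes
surface: onisevikes


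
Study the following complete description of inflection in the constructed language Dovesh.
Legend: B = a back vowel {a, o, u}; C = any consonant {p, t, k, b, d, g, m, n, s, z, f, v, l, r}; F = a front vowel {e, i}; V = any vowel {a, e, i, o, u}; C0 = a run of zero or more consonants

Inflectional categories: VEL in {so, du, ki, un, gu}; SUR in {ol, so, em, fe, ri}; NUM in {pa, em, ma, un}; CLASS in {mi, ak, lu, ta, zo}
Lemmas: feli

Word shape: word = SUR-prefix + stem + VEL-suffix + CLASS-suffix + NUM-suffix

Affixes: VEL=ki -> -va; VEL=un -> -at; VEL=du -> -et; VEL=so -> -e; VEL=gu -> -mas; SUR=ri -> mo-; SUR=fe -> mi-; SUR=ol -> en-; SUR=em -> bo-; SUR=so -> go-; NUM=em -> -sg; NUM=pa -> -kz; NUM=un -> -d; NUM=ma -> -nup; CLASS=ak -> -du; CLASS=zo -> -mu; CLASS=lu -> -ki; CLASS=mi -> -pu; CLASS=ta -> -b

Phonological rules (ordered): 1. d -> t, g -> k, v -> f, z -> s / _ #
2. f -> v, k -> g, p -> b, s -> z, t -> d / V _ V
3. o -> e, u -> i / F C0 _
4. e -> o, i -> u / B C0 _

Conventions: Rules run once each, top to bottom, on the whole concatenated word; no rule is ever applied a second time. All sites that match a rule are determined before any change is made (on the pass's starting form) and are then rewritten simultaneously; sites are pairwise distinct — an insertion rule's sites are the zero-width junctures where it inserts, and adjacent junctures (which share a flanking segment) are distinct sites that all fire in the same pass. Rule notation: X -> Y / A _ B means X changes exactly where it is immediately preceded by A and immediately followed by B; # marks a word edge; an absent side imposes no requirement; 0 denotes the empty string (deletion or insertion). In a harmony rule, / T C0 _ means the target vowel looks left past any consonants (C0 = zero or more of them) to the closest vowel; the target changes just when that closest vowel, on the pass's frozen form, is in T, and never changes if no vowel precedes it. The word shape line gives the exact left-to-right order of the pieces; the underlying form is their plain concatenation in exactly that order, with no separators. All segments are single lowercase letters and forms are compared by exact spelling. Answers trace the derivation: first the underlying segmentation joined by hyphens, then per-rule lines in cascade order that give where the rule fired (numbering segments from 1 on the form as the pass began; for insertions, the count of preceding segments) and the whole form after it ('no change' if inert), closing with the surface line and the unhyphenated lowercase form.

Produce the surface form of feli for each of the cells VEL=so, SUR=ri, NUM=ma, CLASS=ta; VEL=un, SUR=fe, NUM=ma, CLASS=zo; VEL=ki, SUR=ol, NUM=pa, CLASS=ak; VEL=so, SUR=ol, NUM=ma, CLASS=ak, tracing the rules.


cell VEL=so, SUR=ri, NUM=ma, CLASS=ta:
underlying: mo-feli-e-b-nup
1. d -> t, g -> k, v -> f, z -> s / _ #: no change
2. f -> v, k -> g, p -> b, s -> z, t -> d / V _ V: fires at position(s) 3: moveliebnup
3. o -> e, u -> i / F C0 _: fires at position(s) 10: moveliebnip
4. e -> o, i -> u / B C0 _: fires at position(s) 4: movoliebnip
surface: movoliebnip

cell VEL=un, SUR=fe, NUM=ma, CLASS=zo:
underlying: mi-feli-at-mu-nup
1. d -> t, g -> k, v -> f, z -> s / _ #: no change
2. f -> v, k -> g, p -> b, s -> z, t -> d / V _ V: fires at position(s) 3: miveliatmunup
3. o -> e, u -> i / F C0 _: no change
4. e -> o, i -> u / B C0 _: no change
surface: miveliatmunup

cell VEL=ki, SUR=ol, NUM=pa, CLASS=ak:
underlying: en-feli-va-du-kz
1. d -> t, g -> k, v -> f, z -> s / _ #: fires at position(s) 12: enfelivaduks
2. f -> v, k -> g, p -> b, s -> z, t -> d / V _ V: no change
3. o -> e, u -> i / F C0 _: no change
4. e -> o, i -> u / B C0 _: no change
surface: enfelivaduks

cell VEL=so, SUR=ol, NUM=ma, CLASS=ak:
underlying: en-feli-e-du-nup
1. d -> t, g -> k, v -> f, z -> s / _ #: no change
2. f -> v, k -> g, p -> b, s -> z, t -> d / V _ V: no change
3. o -> e, u -> i / F C0 _: fires at position(s) 9: enfeliedinup
4. e -> o, i -> u / B C0 _: no change
surface: enfeliedinup


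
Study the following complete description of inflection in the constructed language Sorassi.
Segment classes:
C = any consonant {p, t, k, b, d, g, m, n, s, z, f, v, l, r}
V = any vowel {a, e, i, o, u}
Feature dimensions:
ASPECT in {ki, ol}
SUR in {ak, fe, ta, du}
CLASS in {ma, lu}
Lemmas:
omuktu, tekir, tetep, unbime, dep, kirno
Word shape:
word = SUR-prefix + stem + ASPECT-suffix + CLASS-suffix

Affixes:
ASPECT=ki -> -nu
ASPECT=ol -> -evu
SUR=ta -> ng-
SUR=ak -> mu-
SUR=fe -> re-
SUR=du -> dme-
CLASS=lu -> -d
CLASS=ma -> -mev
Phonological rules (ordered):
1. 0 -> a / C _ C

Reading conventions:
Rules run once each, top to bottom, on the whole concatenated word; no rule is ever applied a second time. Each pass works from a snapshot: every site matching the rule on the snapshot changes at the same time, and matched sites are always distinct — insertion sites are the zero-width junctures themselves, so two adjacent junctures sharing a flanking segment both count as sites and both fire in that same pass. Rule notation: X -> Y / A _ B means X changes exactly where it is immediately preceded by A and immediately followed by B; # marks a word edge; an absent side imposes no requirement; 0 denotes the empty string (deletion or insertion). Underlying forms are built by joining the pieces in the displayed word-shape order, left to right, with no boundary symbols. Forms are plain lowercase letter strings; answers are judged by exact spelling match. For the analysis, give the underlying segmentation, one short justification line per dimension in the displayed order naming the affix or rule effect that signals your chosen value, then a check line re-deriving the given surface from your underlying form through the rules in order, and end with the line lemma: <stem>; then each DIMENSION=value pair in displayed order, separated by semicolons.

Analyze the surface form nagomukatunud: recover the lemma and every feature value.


underlying: ng-omuktu-nu-d
ASPECT=ki - signalled by the affix -nu
SUR=ta - signalled by the affix ng-
CLASS=lu - signalled by the affix -d
check: ngomuktunud -> nagomukatunud
lemma: omuktu; ASPECT=ki; SUR=ta; CLASS=lu


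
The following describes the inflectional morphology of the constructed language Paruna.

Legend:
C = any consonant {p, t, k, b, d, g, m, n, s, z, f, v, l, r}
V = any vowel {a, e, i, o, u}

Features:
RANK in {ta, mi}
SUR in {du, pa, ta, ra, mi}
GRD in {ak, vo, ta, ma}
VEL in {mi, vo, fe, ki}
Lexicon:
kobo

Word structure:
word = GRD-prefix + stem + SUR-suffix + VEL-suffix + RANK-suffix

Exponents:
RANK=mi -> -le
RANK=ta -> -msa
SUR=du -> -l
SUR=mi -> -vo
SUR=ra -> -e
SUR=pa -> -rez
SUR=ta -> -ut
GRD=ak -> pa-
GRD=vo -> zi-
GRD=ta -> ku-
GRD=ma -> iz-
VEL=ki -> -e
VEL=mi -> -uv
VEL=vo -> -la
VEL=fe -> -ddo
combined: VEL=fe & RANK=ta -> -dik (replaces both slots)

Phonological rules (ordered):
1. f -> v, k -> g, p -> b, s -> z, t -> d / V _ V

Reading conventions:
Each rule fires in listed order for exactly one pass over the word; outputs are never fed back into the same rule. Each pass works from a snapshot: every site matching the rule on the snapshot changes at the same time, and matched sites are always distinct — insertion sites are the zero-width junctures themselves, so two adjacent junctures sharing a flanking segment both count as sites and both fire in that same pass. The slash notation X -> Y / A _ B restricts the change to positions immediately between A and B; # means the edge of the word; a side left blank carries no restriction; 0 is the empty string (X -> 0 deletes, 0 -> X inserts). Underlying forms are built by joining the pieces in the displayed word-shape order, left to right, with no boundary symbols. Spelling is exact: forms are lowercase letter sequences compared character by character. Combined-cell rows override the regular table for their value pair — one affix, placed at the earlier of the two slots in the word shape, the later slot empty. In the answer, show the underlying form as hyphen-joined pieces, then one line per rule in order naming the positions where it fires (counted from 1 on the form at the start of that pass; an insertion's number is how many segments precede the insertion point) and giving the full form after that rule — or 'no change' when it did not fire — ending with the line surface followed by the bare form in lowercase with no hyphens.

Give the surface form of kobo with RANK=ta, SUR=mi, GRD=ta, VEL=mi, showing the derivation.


underlying: ku-kobo-vo-uv-msa
1. f -> v, k -> g, p -> b, s -> z, t -> d / V _ V: fires at position(s) 3: kugobovouvmsa
surface: kugobovouvmsa


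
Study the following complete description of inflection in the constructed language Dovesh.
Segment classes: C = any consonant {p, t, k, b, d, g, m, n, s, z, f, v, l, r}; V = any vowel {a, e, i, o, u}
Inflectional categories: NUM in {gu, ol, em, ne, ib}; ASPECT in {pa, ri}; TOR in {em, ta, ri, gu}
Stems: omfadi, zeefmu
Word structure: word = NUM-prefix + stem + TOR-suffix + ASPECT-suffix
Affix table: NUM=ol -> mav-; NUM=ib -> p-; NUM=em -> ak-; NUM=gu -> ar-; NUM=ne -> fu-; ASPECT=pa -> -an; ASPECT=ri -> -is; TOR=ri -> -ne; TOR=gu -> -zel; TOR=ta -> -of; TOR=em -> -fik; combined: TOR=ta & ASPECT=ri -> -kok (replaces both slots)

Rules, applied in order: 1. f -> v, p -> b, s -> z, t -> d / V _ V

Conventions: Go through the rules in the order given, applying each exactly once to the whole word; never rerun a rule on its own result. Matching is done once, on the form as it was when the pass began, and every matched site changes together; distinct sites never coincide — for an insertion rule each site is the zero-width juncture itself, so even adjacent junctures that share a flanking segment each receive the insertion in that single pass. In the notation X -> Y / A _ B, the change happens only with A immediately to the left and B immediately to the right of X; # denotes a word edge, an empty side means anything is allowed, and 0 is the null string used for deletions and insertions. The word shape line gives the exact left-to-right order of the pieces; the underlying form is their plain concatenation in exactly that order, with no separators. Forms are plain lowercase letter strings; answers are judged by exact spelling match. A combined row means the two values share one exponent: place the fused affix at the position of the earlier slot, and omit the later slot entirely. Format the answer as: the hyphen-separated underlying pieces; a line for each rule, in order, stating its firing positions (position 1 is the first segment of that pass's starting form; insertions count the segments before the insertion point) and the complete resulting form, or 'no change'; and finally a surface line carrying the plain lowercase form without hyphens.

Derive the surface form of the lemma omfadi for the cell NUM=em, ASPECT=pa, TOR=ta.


underlying: ak-omfadi-of-an
1. f -> v, p -> b, s -> z, t -> d / V _ V: fires at position(s) 10: akomfadiovan
surface: akomfadiovan


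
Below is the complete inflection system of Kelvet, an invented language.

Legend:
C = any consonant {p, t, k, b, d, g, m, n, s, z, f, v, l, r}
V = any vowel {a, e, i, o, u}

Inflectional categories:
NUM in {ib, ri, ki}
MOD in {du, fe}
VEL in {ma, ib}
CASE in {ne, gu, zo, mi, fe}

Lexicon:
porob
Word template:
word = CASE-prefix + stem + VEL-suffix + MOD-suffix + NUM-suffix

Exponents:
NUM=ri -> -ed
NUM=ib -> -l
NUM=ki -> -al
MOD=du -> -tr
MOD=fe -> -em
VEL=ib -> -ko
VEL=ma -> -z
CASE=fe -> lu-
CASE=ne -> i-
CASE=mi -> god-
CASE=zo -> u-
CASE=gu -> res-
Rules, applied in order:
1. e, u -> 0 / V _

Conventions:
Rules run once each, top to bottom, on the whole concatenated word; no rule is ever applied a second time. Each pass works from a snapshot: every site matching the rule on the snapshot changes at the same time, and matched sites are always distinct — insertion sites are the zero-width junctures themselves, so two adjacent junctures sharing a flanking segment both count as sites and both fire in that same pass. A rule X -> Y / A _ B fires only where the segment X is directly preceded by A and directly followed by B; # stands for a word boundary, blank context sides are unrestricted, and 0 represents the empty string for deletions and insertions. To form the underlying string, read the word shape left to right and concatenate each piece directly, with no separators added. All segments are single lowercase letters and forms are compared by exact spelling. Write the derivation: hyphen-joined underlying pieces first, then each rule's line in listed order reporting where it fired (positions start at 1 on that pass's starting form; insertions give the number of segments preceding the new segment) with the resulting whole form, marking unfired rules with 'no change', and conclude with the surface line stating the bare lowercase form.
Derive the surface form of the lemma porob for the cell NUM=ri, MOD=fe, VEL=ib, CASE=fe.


underlying: lu-porob-ko-em-ed
1. e, u -> 0 / V _: fires at position(s) 10: luporobkomed
surface: luporobkomed


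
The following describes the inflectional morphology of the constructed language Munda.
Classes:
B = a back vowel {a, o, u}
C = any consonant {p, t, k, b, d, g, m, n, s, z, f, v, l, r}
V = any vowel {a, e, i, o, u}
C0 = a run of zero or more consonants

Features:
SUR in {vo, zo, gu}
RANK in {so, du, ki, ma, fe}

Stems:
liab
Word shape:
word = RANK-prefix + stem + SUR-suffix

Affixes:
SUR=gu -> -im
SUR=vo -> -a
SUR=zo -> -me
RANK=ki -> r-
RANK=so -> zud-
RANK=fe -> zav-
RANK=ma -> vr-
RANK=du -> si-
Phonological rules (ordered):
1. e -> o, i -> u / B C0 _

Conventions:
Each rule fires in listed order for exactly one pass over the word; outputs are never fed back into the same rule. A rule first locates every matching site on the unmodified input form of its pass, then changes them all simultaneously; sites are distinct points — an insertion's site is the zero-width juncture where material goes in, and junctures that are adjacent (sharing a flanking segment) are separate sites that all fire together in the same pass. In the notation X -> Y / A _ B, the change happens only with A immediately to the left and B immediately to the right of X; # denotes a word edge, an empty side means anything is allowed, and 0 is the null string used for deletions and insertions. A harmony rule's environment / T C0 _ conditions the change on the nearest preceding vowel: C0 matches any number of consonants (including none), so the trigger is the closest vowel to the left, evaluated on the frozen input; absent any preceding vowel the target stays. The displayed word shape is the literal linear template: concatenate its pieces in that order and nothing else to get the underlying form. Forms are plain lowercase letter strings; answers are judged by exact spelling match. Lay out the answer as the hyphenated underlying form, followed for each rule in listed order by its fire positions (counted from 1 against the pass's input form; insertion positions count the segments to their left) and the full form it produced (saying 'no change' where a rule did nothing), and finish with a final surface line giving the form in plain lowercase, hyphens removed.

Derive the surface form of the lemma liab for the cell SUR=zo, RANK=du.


underlying: si-liab-me
1. e -> o, i -> u / B C0 _: fires at position(s) 8: siliabmo
surface: siliabmo


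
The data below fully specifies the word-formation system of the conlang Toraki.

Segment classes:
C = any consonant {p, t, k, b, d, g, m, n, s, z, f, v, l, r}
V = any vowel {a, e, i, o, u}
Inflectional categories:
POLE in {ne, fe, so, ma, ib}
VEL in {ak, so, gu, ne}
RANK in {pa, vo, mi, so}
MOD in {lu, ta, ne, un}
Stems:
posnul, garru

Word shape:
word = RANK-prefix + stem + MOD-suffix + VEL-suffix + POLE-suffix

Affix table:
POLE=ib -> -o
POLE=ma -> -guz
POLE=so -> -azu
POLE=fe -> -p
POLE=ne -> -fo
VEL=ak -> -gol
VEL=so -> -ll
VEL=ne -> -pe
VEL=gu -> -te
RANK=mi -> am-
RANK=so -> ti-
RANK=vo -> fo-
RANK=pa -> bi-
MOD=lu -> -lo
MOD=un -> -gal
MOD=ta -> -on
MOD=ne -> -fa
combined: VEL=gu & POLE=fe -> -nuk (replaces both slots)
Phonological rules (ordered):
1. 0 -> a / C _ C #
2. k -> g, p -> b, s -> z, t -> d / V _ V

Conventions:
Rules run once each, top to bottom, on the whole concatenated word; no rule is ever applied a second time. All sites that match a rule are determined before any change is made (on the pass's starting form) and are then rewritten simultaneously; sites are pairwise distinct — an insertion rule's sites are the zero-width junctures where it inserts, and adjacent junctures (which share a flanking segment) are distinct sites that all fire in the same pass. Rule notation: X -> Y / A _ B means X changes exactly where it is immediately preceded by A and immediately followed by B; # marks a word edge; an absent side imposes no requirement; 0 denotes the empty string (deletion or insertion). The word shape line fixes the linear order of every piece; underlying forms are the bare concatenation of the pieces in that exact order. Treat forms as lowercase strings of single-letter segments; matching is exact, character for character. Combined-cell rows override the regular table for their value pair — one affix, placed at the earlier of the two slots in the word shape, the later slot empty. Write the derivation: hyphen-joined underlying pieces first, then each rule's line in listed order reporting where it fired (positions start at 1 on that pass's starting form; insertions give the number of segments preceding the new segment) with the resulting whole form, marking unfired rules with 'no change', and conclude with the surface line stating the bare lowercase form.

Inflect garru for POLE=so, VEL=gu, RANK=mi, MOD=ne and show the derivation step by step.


underlying: am-garru-fa-te-azu
1. 0 -> a / C _ C #: no change
2. k -> g, p -> b, s -> z, t -> d / V _ V: fires at position(s) 10: amgarrufadeazu
surface: amgarrufadeazu


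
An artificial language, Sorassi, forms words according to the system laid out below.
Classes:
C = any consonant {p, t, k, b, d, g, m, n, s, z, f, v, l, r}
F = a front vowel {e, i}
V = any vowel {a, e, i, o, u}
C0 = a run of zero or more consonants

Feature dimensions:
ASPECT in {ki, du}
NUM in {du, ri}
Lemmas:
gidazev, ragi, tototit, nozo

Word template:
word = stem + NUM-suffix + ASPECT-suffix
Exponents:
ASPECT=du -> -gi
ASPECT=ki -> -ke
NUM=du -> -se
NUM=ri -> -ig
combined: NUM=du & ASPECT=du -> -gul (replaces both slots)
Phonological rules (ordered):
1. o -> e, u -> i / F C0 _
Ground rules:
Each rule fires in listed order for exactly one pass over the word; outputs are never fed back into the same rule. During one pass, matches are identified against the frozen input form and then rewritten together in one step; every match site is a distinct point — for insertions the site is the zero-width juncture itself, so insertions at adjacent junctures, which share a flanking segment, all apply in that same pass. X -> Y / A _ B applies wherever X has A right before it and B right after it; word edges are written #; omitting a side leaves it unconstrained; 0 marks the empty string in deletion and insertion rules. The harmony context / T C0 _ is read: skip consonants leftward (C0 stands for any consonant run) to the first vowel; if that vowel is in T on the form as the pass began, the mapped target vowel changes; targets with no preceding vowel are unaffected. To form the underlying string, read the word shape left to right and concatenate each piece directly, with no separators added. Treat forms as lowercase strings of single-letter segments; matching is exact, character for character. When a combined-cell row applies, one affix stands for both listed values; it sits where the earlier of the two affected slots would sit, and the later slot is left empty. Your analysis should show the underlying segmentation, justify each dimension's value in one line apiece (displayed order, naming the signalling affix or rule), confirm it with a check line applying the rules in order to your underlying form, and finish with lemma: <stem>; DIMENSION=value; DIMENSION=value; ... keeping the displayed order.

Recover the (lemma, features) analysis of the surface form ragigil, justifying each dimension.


underlying: ragi-gul
ASPECT=du - signalled by the combined affix row
NUM=du - signalled by the combined affix row
check: ragigul -> ragigil
lemma: ragi; ASPECT=du; NUM=du


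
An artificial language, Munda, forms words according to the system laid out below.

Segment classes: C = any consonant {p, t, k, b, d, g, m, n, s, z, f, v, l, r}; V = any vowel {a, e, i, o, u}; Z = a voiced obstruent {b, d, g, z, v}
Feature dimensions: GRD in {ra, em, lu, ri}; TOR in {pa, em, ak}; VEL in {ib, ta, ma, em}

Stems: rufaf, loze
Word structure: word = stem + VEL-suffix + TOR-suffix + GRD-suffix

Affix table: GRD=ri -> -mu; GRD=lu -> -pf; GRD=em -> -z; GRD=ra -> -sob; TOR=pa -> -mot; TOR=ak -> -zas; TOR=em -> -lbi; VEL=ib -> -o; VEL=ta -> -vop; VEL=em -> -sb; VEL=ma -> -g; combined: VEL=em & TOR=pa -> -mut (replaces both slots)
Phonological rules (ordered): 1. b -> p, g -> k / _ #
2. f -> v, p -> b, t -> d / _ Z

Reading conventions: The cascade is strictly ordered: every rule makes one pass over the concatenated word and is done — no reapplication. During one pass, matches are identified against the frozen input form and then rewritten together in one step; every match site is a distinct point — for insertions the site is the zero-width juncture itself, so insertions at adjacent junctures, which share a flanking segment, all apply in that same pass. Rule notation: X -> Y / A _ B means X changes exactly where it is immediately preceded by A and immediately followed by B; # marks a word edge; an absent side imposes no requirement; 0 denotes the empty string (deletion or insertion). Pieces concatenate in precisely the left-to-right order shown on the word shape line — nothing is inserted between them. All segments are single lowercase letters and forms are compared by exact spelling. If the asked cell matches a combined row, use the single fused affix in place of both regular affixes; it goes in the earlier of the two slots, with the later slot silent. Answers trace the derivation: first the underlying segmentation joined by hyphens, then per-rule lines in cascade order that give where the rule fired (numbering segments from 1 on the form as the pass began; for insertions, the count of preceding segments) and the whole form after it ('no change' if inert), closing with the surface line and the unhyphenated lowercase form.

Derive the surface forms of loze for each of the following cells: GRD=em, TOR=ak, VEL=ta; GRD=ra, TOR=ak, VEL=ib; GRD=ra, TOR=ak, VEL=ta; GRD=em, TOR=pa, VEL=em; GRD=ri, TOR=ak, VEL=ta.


cell GRD=em, TOR=ak, VEL=ta:
underlying: loze-vop-zas-z
1. b -> p, g -> k / _ #: no change
2. f -> v, p -> b, t -> d / _ Z: fires at position(s) 7: lozevobzasz
surface: lozevobzasz

cell GRD=ra, TOR=ak, VEL=ib:
underlying: loze-o-zas-sob
1. b -> p, g -> k / _ #: fires at position(s) 11: lozeozassop
2. f -> v, p -> b, t -> d / _ Z: no change
surface: lozeozassop

cell GRD=ra, TOR=ak, VEL=ta:
underlying: loze-vop-zas-sob
1. b -> p, g -> k / _ #: fires at position(s) 13: lozevopzassop
2. f -> v, p -> b, t -> d / _ Z: fires at position(s) 7: lozevobzassop
surface: lozevobzassop

cell GRD=em, TOR=pa, VEL=em:
underlying: loze-mut-z
1. b -> p, g -> k / _ #: no change
2. f -> v, p -> b, t -> d / _ Z: fires at position(s) 7: lozemudz
surface: lozemudz

cell GRD=ri, TOR=ak, VEL=ta:
underlying: loze-vop-zas-mu
1. b -> p, g -> k / _ #: no change
2. f -> v, p -> b, t -> d / _ Z: fires at position(s) 7: lozevobzasmu
surface: lozevobzasmu


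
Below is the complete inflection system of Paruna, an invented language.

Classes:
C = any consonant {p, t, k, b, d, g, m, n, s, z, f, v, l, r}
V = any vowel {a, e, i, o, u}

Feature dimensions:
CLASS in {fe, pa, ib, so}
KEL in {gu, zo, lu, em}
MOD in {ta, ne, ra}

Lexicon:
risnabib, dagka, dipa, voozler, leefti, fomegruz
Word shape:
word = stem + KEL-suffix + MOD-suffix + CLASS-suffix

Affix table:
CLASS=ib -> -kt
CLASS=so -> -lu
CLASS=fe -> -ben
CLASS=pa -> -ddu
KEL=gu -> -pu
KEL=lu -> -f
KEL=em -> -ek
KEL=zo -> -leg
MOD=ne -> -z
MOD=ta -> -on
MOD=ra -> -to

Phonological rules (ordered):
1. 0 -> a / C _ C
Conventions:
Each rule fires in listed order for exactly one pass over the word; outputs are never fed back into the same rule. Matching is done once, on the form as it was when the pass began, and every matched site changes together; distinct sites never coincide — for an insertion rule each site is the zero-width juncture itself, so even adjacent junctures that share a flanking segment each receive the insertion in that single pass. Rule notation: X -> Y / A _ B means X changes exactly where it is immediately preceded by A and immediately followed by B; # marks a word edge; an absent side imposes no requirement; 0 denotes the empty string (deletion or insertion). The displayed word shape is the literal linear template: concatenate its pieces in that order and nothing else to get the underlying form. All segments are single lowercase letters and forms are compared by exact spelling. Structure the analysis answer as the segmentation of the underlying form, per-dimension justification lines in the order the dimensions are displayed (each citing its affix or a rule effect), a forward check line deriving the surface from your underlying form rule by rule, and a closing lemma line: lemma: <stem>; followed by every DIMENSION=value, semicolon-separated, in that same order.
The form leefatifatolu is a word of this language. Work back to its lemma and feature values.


underlying: leefti-f-to-lu
CLASS=so - signalled by the affix -lu
KEL=lu - signalled by the affix -f
MOD=ra - signalled by the affix -to
check: leeftiftolu -> leefatifatolu
lemma: leefti; CLASS=so; KEL=lu; MOD=ra


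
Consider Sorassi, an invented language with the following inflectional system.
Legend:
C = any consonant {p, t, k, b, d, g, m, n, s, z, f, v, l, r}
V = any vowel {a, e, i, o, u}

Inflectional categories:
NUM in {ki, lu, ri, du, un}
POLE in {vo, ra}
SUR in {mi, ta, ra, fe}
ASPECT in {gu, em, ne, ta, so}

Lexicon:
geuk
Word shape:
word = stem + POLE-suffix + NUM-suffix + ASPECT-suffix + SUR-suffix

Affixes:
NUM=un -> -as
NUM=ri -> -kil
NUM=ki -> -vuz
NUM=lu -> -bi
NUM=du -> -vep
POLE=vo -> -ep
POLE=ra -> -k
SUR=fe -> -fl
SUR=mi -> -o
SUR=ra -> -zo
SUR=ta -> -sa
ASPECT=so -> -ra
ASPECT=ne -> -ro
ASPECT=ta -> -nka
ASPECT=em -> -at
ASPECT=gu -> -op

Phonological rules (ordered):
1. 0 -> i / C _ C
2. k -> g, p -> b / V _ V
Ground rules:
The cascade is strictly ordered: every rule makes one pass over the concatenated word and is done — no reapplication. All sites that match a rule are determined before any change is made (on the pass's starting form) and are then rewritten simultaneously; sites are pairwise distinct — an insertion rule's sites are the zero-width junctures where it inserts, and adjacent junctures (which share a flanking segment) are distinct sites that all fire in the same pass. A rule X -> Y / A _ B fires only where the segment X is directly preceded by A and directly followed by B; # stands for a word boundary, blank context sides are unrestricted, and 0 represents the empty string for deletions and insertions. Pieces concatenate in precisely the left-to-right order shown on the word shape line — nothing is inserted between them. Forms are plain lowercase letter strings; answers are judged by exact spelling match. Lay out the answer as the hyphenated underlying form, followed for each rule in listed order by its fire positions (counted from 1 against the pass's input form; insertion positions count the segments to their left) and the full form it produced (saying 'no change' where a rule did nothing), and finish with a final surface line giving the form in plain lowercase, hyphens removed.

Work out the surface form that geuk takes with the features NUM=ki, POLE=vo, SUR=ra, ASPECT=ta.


underlying: geuk-ep-vuz-nka-zo
1. 0 -> i / C _ C: inserts after position(s) 6, 9, 10: geukepivuzinikazo
2. k -> g, p -> b / V _ V: fires at position(s) 4, 6, 14: geugebivuzinigazo
surface: geugebivuzinigazo


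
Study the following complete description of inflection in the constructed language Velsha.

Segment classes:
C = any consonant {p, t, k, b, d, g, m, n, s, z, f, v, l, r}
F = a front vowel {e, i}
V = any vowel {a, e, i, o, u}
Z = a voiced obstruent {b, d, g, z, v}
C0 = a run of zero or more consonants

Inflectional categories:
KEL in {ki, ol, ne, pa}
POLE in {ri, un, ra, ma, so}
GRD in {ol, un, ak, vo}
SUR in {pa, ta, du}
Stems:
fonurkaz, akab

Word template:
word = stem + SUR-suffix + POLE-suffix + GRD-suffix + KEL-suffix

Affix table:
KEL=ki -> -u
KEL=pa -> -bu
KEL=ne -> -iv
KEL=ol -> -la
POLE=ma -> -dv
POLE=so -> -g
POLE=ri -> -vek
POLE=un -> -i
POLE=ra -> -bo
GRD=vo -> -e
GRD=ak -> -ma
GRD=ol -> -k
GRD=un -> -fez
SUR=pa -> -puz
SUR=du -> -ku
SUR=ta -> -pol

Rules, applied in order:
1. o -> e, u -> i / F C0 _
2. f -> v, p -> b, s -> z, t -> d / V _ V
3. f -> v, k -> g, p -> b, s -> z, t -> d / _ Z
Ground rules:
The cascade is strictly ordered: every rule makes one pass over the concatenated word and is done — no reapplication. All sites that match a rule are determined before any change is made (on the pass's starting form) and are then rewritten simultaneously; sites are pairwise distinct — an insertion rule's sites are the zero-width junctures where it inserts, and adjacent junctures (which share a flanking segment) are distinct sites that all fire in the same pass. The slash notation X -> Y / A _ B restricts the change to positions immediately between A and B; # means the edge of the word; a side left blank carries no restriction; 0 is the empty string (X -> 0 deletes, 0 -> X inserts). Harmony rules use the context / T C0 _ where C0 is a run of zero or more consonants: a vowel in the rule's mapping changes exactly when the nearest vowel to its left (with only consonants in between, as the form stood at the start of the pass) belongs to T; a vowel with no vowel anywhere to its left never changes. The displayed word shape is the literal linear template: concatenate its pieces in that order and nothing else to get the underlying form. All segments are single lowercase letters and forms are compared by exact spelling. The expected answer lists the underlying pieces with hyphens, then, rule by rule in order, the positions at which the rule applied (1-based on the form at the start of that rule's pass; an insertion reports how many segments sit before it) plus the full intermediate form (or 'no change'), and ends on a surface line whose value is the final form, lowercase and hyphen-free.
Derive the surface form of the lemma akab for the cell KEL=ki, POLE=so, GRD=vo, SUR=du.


underlying: akab-ku-g-e-u
1. o -> e, u -> i / F C0 _: fires at position(s) 9: akabkugei
2. f -> v, p -> b, s -> z, t -> d / V _ V: no change
3. f -> v, k -> g, p -> b, s -> z, t -> d / _ Z: no change
surface: akabkugei


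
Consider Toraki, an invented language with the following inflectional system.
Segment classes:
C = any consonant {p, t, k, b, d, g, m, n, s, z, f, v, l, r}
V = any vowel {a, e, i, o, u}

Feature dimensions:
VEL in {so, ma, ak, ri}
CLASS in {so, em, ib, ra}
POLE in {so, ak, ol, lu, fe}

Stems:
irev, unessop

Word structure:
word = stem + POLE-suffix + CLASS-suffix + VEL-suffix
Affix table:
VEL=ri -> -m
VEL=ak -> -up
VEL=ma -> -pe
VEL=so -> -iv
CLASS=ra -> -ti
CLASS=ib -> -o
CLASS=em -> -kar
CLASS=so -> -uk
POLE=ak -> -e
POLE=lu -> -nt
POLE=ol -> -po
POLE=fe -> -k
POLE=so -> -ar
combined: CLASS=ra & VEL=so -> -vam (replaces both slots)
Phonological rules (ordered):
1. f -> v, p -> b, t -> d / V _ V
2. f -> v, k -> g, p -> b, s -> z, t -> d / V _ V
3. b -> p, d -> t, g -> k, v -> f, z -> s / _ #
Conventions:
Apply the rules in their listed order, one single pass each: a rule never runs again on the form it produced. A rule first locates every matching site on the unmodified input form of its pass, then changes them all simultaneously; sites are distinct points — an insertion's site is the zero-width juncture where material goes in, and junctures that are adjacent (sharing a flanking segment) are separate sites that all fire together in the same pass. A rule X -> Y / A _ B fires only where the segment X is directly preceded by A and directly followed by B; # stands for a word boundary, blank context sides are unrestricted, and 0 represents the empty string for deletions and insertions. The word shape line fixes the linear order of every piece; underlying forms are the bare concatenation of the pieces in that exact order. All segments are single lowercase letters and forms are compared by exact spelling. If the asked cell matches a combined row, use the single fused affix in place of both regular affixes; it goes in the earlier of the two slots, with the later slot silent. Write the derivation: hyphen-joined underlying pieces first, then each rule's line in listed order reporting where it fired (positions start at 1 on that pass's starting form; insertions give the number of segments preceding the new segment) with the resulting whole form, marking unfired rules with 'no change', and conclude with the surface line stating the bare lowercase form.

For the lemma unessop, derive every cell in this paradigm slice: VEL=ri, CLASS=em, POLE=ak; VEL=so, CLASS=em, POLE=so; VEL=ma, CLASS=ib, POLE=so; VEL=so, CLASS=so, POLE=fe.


cell VEL=ri, CLASS=em, POLE=ak:
underlying: unessop-e-kar-m
1. f -> v, p -> b, t -> d / V _ V: fires at position(s) 7: unessobekarm
2. f -> v, k -> g, p -> b, s -> z, t -> d / V _ V: fires at position(s) 9: unessobegarm
3. b -> p, d -> t, g -> k, v -> f, z -> s / _ #: no change
surface: unessobegarm

cell VEL=so, CLASS=em, POLE=so:
underlying: unessop-ar-kar-iv
1. f -> v, p -> b, t -> d / V _ V: fires at position(s) 7: unessobarkariv
2. f -> v, k -> g, p -> b, s -> z, t -> d / V _ V: no change
3. b -> p, d -> t, g -> k, v -> f, z -> s / _ #: fires at position(s) 14: unessobarkarif
surface: unessobarkarif

cell VEL=ma, CLASS=ib, POLE=so:
underlying: unessop-ar-o-pe
1. f -> v, p -> b, t -> d / V _ V: fires at position(s) 7, 11: unessobarobe
2. f -> v, k -> g, p -> b, s -> z, t -> d / V _ V: no change
3. b -> p, d -> t, g -> k, v -> f, z -> s / _ #: no change
surface: unessobarobe

cell VEL=so, CLASS=so, POLE=fe:
underlying: unessop-k-uk-iv
1. f -> v, p -> b, t -> d / V _ V: no change
2. f -> v, k -> g, p -> b, s -> z, t -> d / V _ V: fires at position(s) 10: unessopkugiv
3. b -> p, d -> t, g -> k, v -> f, z -> s / _ #: fires at position(s) 12: unessopkugif
surface: unessopkugif
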